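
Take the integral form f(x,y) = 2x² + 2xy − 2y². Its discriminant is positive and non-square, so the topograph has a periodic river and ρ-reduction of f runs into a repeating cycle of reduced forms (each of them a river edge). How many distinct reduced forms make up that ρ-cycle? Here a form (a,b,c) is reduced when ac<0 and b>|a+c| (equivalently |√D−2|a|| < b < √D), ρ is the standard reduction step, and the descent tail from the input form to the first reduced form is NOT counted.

D = 20, ⌊√D⌋ = 4
river: ρ → (-2,2,2)
river: ρ → (2,2,-2)
ρ-cycle length = 2 (tail of 0 descent steps not counted)

2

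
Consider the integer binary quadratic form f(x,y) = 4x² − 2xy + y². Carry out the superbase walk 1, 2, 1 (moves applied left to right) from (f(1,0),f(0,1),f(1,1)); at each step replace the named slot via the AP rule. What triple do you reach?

start (4,1,3) = (f(1,0),f(0,1),f(1,1))
replace slot 1: 2·(1+3) − 4 = 4 → (4,1,3)
replace slot 2: 2·(4+3) − 1 = 13 → (4,13,3)
replace slot 1: 2·(13+3) − 4 = 28 → (28,13,3)

28,13,3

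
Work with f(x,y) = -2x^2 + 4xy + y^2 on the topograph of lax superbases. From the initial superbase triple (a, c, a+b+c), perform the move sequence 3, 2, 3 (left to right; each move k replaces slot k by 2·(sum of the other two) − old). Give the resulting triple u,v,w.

start (-2,1,3) = (f(1,0),f(0,1),f(1,1))
replace slot 3: 2·((-2)+1) − 3 = -5 → (-2,1,-5)
replace slot 2: 2·((-2)+(-5)) − 1 = -15 → (-2,-15,-5)
replace slot 3: 2·((-2)+(-15)) − (-5) = -29 → (-2,-15,-29)

-2,-15,-29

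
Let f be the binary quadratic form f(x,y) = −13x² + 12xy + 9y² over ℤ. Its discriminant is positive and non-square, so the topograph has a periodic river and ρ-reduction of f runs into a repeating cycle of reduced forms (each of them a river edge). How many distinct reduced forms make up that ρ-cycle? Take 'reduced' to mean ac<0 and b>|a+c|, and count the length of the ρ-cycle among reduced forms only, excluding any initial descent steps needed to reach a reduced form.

D = 612, ⌊√D⌋ = 24
river: ρ → (9,24,-1)
river: ρ → (-1,24,9)
river: ρ → (9,12,-13)
river: ρ → (-13,14,8)
river: ρ → (8,18,-9)
river: ρ → (-9,18,8)
river: ρ → (8,14,-13)
river: ρ → (-13,12,9)
ρ-cycle length = 8 (tail of 0 descent steps not counted)

8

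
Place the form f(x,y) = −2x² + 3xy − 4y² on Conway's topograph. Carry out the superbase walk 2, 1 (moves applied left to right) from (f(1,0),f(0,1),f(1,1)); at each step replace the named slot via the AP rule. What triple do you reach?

start (-2,-4,-3) = (f(1,0),f(0,1),f(1,1))
replace slot 2: 2·((-2)+(-3)) − (-4) = -6 → (-2,-6,-3)
replace slot 1: 2·((-6)+(-3)) − (-2) = -16 → (-16,-6,-3)

-16,-6,-3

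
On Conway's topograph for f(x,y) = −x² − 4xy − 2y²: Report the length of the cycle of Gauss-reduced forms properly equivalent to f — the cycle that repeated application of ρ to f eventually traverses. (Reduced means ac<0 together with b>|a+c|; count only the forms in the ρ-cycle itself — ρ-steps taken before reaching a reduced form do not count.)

D = 8, ⌊√D⌋ = 2
descent: ρ → (-2,0,1)
descent: ρ → (1,2,-1)  [lands on river]
river: ρ → (-1,2,1)
ρ-cycle length = 2 (tail of 2 descent steps not counted)

2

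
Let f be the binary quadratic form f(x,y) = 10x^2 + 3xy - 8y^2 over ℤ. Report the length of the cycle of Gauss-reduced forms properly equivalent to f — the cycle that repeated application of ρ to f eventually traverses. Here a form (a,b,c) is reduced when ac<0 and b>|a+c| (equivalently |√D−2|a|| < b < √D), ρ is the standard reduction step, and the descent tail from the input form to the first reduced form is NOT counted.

D = 329, ⌊√D⌋ = 18
river: ρ → (-8,13,5)
river: ρ → (5,17,-2)
river: ρ → (-2,15,13)
river: ρ → (13,11,-4)
river: ρ → (-4,13,10)
river: ρ → (10,7,-7)
river: ρ → (-7,7,10)
river: ρ → (10,13,-4)
river: ρ → (-4,11,13)
river: ρ → (13,15,-2)
river: ρ → (-2,17,5)
river: ρ → (5,13,-8)
river: ρ → (-8,3,10)
river: ρ → (10,17,-1)
river: ρ → (-1,17,10)
river: ρ → (10,3,-8)
ρ-cycle length = 16 (tail of 0 descent steps not counted)

16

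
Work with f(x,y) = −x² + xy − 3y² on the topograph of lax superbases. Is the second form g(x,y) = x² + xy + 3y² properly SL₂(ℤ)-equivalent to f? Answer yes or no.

D₁ = -11, D₂ = -11
f is negative-definite; reduce −f:
−f: translate: b→1 (≡-1 mod 2), so (1,-1,3)→(1,1,3)
−f: reduced (well bottom): (1,1,3) with a≤c, −a<b≤a
flip sign back: reduced form of f is (-1,-1,-3)
g: reduced (well bottom): (1,1,3) with a≤c, −a<b≤a
reduced forms (-1, -1, -3) vs (1, 1, 3) ⇒ inequivalent

no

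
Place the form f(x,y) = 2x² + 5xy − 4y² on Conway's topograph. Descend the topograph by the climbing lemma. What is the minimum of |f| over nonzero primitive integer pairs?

river: ρ → (-4,3,3)
river: ρ → (3,3,-4)
river: ρ → (-4,5,2)
river: ρ → (2,7,-1)
river: ρ → (-1,7,2)
river: ρ → (2,5,-4)
closes: descent 0, river 6
min |a| on river = 1

1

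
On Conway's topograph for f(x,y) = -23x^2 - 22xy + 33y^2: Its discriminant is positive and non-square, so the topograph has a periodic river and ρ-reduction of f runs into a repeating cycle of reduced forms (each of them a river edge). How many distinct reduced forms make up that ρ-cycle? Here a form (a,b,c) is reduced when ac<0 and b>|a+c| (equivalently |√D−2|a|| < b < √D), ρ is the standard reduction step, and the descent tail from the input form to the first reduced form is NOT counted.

D = 3520, ⌊√D⌋ = 59
descent: ρ → (33,22,-23)  [lands on river]
river: ρ → (-23,24,32)
river: ρ → (32,40,-15)
river: ρ → (-15,50,17)
river: ρ → (17,52,-12)
river: ρ → (-12,44,33)
ρ-cycle length = 6 (tail of 1 descent step not counted)

6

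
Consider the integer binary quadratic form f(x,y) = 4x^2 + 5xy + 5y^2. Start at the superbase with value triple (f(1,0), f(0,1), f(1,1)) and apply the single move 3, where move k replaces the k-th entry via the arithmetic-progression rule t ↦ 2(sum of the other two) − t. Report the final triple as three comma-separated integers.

start (4,5,14) = (f(1,0),f(0,1),f(1,1))
replace slot 3: 2·(4+5) − 14 = 4 → (4,5,4)

4,5,4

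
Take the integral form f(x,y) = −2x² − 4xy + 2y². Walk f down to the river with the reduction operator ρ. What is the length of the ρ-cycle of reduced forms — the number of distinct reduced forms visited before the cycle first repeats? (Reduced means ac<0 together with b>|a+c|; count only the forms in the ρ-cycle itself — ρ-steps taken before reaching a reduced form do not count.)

D = 32, ⌊√D⌋ = 5
descent: ρ → (2,4,-2)  [lands on river]
river: ρ → (-2,4,2)
ρ-cycle length = 2 (tail of 1 descent step not counted)

2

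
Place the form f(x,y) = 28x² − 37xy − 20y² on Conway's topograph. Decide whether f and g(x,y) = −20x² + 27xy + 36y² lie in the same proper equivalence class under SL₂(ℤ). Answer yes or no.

D₁ = 3609, D₂ = 3609
river cycle of f (length 14): (-20, 37, 28), (28, 19, -29), (-29, 39, 18), (18, 33, -35), (-35, 37, 16), (16, 59, -2), (-2, 57, 45), (45, 33, -14), (-14, 51, 18), (18, 57, -5), … (4 more)
river cycle of g (length 14): (36, 45, -11), (-11, 43, 40), (40, 37, -14), (-14, 47, 25), (25, 53, -8), (-8, 59, 4), (4, 53, -50), (-50, 47, 7), (7, 51, -36), (-36, 21, 22), … (4 more)
cycles differ ⇒ inequivalent

no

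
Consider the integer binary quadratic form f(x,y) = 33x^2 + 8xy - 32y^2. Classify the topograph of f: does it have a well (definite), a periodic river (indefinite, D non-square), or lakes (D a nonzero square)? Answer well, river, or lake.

D = b²−4ac = 8² − 4·33·(-32) = 4288
D > 0 non-square ⇒ indefinite ⇒ periodic river

river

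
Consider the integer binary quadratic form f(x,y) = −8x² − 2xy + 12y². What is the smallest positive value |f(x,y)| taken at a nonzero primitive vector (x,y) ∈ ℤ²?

descent: ρ → (12,2,-8)
descent: ρ → (-8,14,6)  [lands on river]
river: ρ → (6,10,-12)
river: ρ → (-12,14,4)
river: ρ → (4,18,-4)
river: ρ → (-4,14,12)
river: ρ → (12,10,-6)
river: ρ → (-6,14,8)
river: ρ → (8,18,-2)
river: ρ → (-2,18,8)
river: ρ → (8,14,-6)
river: ρ → (-6,10,12)
river: ρ → (12,14,-4)
river: ρ → (-4,18,4)
river: ρ → (4,14,-12)
river: ρ → (-12,10,6)
river: ρ → (6,14,-8)
river: ρ → (-8,18,2)
river: ρ → (2,18,-8)
closes: descent 2, river 18
min |a| on river = 2

2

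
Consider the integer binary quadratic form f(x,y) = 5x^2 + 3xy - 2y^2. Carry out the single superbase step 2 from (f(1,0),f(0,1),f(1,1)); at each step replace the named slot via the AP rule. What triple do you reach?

start (5,-2,6) = (f(1,0),f(0,1),f(1,1))
replace slot 2: 2·(5+6) − (-2) = 24 → (5,24,6)

5,24,6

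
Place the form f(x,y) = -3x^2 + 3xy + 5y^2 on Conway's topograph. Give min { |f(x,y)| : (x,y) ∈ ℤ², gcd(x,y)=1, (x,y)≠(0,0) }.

river: ρ → (5,7,-1)
river: ρ → (-1,7,5)
river: ρ → (5,3,-3)
river: ρ → (-3,3,5)
closes: descent 0, river 4
min |a| on river = 1

1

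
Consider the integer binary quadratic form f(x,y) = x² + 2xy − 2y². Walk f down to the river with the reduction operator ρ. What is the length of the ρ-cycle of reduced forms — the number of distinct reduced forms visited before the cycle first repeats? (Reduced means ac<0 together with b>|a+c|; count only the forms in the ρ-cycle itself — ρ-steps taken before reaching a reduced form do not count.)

D = 12, ⌊√D⌋ = 3
river: ρ → (-2,2,1)
river: ρ → (1,2,-2)
ρ-cycle length = 2 (tail of 0 descent steps not counted)

2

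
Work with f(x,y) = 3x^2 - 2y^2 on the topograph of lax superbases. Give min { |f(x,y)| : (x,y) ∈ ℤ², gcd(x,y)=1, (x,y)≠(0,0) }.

descent: ρ → (-2,4,1)  [lands on river]
river: ρ → (1,4,-2)
closes: descent 1, river 2
min |a| on river = 1

1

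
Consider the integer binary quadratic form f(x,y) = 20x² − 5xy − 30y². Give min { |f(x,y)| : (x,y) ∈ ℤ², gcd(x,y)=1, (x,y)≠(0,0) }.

descent: ρ → (-30,5,20)
descent: ρ → (20,35,-15)  [lands on river]
river: ρ → (-15,25,30)
river: ρ → (30,35,-10)
river: ρ → (-10,45,10)
river: ρ → (10,35,-30)
river: ρ → (-30,25,15)
river: ρ → (15,35,-20)
river: ρ → (-20,45,5)
river: ρ → (5,45,-20)
river: ρ → (-20,35,15)
river: ρ → (15,25,-30)
river: ρ → (-30,35,10)
river: ρ → (10,45,-10)
river: ρ → (-10,35,30)
river: ρ → (30,25,-15)
river: ρ → (-15,35,20)
river: ρ → (20,45,-5)
river: ρ → (-5,45,20)
closes: descent 2, river 18
min |a| on river = 5

5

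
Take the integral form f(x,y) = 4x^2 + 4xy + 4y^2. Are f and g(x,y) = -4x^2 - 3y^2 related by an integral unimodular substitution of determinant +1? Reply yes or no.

D₁ = -48, D₂ = -48
f: reduced (well bottom): (4,4,4) with a≤c, −a<b≤a
g is negative-definite; reduce −g:
−g: flip: (4,0,3)→(3,0,4)
−g: reduced (well bottom): (3,0,4) with a≤c, −a<b≤a
flip sign back: reduced form of g is (-3,0,-4)
reduced forms (4, 4, 4) vs (-3, 0, -4) ⇒ inequivalent

no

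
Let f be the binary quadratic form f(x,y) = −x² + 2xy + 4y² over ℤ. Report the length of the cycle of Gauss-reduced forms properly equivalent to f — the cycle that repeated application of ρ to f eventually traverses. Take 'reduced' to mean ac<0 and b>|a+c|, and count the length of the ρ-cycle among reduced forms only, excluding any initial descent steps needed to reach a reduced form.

D = 20, ⌊√D⌋ = 4
descent: ρ → (4,-2,-1)
descent: ρ → (-1,4,1)  [lands on river]
river: ρ → (1,4,-1)
ρ-cycle length = 2 (tail of 2 descent steps not counted)

2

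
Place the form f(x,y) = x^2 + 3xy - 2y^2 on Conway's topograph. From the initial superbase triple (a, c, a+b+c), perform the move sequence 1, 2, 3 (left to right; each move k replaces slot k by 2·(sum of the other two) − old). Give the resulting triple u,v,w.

start (1,-2,2) = (f(1,0),f(0,1),f(1,1))
replace slot 1: 2·((-2)+2) − 1 = -1 → (-1,-2,2)
replace slot 2: 2·((-1)+2) − (-2) = 4 → (-1,4,2)
replace slot 3: 2·((-1)+4) − 2 = 4 → (-1,4,4)

-1,4,4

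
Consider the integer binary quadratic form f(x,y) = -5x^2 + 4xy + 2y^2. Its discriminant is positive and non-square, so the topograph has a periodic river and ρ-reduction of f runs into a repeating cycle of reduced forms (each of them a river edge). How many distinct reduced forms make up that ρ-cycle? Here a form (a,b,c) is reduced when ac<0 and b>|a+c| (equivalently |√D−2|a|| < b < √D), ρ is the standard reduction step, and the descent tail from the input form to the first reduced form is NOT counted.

D = 56, ⌊√D⌋ = 7
river: ρ → (2,4,-5)
river: ρ → (-5,6,1)
river: ρ → (1,6,-5)
river: ρ → (-5,4,2)
ρ-cycle length = 4 (tail of 0 descent steps not counted)

4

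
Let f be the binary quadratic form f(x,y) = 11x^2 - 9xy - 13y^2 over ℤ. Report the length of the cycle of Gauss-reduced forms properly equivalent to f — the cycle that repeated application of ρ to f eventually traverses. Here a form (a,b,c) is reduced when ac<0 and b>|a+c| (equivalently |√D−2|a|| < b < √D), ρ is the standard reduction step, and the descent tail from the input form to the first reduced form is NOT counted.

D = 653, ⌊√D⌋ = 25
descent: ρ → (-13,9,11)  [lands on river]
river: ρ → (11,13,-11)
river: ρ → (-11,9,13)
river: ρ → (13,17,-7)
river: ρ → (-7,25,1)
river: ρ → (1,25,-7)
river: ρ → (-7,17,13)
river: ρ → (13,9,-11)
river: ρ → (-11,13,11)
river: ρ → (11,9,-13)
river: ρ → (-13,17,7)
river: ρ → (7,25,-1)
river: ρ → (-1,25,7)
river: ρ → (7,17,-13)
ρ-cycle length = 14 (tail of 1 descent step not counted)

14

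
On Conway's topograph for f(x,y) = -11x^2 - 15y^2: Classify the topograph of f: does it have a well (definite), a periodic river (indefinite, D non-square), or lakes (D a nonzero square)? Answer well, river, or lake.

D = b²−4ac = 0² − 4·(-11)·(-15) = -660
D < 0 ⇒ definite ⇒ every region one sign ⇒ single well

well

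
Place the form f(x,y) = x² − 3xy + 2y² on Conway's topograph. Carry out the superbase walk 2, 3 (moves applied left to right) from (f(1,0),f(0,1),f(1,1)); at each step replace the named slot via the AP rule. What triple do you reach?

start (1,2,0) = (f(1,0),f(0,1),f(1,1))
replace slot 2: 2·(1+0) − 2 = 0 → (1,0,0)
replace slot 3: 2·(1+0) − 0 = 2 → (1,0,2)

1,0,2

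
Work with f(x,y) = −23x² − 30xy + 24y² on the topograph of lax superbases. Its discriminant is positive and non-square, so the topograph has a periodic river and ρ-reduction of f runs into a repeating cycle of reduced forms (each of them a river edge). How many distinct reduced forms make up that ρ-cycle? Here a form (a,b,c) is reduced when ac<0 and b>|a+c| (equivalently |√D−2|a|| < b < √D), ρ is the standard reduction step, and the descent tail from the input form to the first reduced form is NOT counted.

D = 3108, ⌊√D⌋ = 55
descent: ρ → (24,30,-23)  [lands on river]
river: ρ → (-23,16,31)
river: ρ → (31,46,-8)
river: ρ → (-8,50,19)
river: ρ → (19,26,-32)
river: ρ → (-32,38,13)
river: ρ → (13,40,-29)
river: ρ → (-29,18,24)
ρ-cycle length = 8 (tail of 1 descent step not counted)

8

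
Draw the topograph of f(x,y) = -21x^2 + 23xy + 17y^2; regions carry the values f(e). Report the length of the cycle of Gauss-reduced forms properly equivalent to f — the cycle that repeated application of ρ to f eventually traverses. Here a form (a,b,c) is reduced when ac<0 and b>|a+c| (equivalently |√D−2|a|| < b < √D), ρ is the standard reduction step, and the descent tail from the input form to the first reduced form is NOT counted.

D = 1957, ⌊√D⌋ = 44
river: ρ → (17,11,-27)
river: ρ → (-27,43,1)
river: ρ → (1,43,-27)
river: ρ → (-27,11,17)
river: ρ → (17,23,-21)
river: ρ → (-21,19,19)
river: ρ → (19,19,-21)
river: ρ → (-21,23,17)
ρ-cycle length = 8 (tail of 0 descent steps not counted)

8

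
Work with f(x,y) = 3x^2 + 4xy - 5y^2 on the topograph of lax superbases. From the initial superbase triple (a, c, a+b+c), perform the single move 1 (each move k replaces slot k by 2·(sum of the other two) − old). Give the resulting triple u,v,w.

start (3,-5,2) = (f(1,0),f(0,1),f(1,1))
replace slot 1: 2·((-5)+2) − 3 = -9 → (-9,-5,2)

-9,-5,2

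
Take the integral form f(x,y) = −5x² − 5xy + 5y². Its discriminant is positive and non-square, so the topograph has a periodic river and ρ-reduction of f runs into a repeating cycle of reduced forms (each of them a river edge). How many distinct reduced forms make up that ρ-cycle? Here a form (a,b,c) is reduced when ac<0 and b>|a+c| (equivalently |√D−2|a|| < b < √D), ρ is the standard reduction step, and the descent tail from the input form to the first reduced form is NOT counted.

D = 125, ⌊√D⌋ = 11
descent: ρ → (5,5,-5)  [lands on river]
river: ρ → (-5,5,5)
ρ-cycle length = 2 (tail of 1 descent step not counted)

2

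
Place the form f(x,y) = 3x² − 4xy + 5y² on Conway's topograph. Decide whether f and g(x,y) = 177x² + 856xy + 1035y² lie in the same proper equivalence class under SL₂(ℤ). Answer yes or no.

D₁ = -44, D₂ = -44
f: translate: b→2 (≡-4 mod 6), so (3,-4,5)→(3,2,4)
f: reduced (well bottom): (3,2,4) with a≤c, −a<b≤a
g: translate: b→148 (≡856 mod 354), so (177,856,1035)→(177,148,31)
g: flip: (177,148,31)→(31,-148,177)
g: translate: b→-24 (≡-148 mod 62), so (31,-148,177)→(31,-24,5)
g: flip: (31,-24,5)→(5,24,31)
g: translate: b→4 (≡24 mod 10), so (5,24,31)→(5,4,3)
g: flip: (5,4,3)→(3,-4,5)
g: translate: b→2 (≡-4 mod 6), so (3,-4,5)→(3,2,4)
g: reduced (well bottom): (3,2,4) with a≤c, −a<b≤a
reduced forms (3, 2, 4) vs (3, 2, 4) ⇒ equivalent

yes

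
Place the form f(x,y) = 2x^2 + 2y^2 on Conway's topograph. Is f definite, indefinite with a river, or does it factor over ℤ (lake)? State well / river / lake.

D = b²−4ac = 0² − 4·2·2 = -16
D < 0 ⇒ definite ⇒ every region one sign ⇒ single well

well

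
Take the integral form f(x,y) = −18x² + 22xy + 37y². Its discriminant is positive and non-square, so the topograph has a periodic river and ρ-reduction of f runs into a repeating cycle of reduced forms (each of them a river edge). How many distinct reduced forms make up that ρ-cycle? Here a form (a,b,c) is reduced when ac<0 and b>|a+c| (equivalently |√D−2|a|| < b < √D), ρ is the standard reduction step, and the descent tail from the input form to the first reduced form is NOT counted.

D = 3148, ⌊√D⌋ = 56
river: ρ → (37,52,-3)
river: ρ → (-3,56,1)
river: ρ → (1,56,-3)
river: ρ → (-3,52,37)
river: ρ → (37,22,-18)
river: ρ → (-18,50,9)
river: ρ → (9,40,-43)
river: ρ → (-43,46,6)
river: ρ → (6,50,-27)
river: ρ → (-27,4,29)
river: ρ → (29,54,-2)
river: ρ → (-2,54,29)
river: ρ → (29,4,-27)
river: ρ → (-27,50,6)
river: ρ → (6,46,-43)
river: ρ → (-43,40,9)
river: ρ → (9,50,-18)
river: ρ → (-18,22,37)
ρ-cycle length = 18 (tail of 0 descent steps not counted)

18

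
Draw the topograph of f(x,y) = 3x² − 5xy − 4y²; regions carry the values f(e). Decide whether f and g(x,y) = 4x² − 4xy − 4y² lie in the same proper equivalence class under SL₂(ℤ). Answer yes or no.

D₁ = 73, D₂ = 80
discriminants differ ⇒ not SL₂(ℤ)-equivalent

no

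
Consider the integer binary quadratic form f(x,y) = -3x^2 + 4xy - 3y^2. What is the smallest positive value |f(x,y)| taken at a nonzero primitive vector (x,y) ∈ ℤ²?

translate: b→2 (≡-4 mod 6), so (3,-4,3)→(3,2,2)
flip: (3,2,2)→(2,-2,3)
translate: b→2 (≡-2 mod 4), so (2,-2,3)→(2,2,3)
reduced (well bottom): (2,2,3) with a≤c, −a<b≤a
well minimum |f| = |-2| = 2 (negative-definite)

2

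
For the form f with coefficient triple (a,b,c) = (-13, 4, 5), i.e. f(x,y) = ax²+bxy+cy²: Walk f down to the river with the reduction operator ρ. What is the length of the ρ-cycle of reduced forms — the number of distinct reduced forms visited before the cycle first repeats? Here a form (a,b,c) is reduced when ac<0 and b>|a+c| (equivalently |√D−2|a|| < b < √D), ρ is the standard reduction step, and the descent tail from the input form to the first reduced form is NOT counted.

D = 276, ⌊√D⌋ = 16
descent: ρ → (5,16,-1)  [lands on river]
river: ρ → (-1,16,5)
river: ρ → (5,14,-4)
river: ρ → (-4,10,11)
river: ρ → (11,12,-3)
river: ρ → (-3,12,11)
river: ρ → (11,10,-4)
river: ρ → (-4,14,5)
ρ-cycle length = 8 (tail of 1 descent step not counted)

8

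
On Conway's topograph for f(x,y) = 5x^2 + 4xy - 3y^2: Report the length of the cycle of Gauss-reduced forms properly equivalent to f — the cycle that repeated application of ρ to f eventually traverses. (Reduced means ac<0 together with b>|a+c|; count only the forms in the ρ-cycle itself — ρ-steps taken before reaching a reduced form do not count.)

D = 76, ⌊√D⌋ = 8
river: ρ → (-3,8,1)
river: ρ → (1,8,-3)
river: ρ → (-3,4,5)
river: ρ → (5,6,-2)
river: ρ → (-2,6,5)
river: ρ → (5,4,-3)
ρ-cycle length = 6 (tail of 0 descent steps not counted)

6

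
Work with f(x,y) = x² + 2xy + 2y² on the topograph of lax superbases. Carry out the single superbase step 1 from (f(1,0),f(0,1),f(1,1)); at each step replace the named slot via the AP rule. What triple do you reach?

start (1,2,5) = (f(1,0),f(0,1),f(1,1))
replace slot 1: 2·(2+5) − 1 = 13 → (13,2,5)

13,2,5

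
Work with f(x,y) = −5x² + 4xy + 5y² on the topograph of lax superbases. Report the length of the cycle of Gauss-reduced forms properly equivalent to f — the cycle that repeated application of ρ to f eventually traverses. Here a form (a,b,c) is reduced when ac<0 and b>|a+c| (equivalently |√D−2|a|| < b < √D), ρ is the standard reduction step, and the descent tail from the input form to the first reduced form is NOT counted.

D = 116, ⌊√D⌋ = 10
river: ρ → (5,6,-4)
river: ρ → (-4,10,1)
river: ρ → (1,10,-4)
river: ρ → (-4,6,5)
river: ρ → (5,4,-5)
river: ρ → (-5,6,4)
river: ρ → (4,10,-1)
river: ρ → (-1,10,4)
river: ρ → (4,6,-5)
river: ρ → (-5,4,5)
ρ-cycle length = 10 (tail of 0 descent steps not counted)

10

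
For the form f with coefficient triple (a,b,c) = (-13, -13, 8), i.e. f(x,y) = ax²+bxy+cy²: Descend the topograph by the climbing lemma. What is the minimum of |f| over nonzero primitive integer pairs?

descent: ρ → (8,13,-13)  [lands on river]
river: ρ → (-13,13,8)
river: ρ → (8,19,-7)
river: ρ → (-7,23,2)
river: ρ → (2,21,-18)
river: ρ → (-18,15,5)
river: ρ → (5,15,-18)
river: ρ → (-18,21,2)
river: ρ → (2,23,-7)
river: ρ → (-7,19,8)
closes: descent 1, river 10
min |a| on river = 2

2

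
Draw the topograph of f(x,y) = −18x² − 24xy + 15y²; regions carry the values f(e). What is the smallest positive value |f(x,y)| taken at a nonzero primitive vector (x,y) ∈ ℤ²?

descent: ρ → (15,24,-18)  [lands on river]
river: ρ → (-18,12,21)
river: ρ → (21,30,-9)
river: ρ → (-9,24,30)
river: ρ → (30,36,-3)
river: ρ → (-3,36,30)
river: ρ → (30,24,-9)
river: ρ → (-9,30,21)
river: ρ → (21,12,-18)
river: ρ → (-18,24,15)
river: ρ → (15,36,-6)
river: ρ → (-6,36,15)
closes: descent 1, river 12
min |a| on river = 3

3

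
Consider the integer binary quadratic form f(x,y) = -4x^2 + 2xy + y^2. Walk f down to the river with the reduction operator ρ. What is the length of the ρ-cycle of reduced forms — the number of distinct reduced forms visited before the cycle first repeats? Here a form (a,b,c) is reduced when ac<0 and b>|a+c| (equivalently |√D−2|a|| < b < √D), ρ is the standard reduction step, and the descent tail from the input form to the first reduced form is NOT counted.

D = 20, ⌊√D⌋ = 4
descent: ρ → (1,4,-1)  [lands on river]
river: ρ → (-1,4,1)
ρ-cycle length = 2 (tail of 1 descent step not counted)

2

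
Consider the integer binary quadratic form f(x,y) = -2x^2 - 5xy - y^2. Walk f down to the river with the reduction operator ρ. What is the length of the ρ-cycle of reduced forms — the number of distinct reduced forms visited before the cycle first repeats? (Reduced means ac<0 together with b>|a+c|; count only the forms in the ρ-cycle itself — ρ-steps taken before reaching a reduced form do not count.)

D = 17, ⌊√D⌋ = 4
descent: ρ → (-1,3,2)  [lands on river]
river: ρ → (2,1,-2)
river: ρ → (-2,3,1)
river: ρ → (1,3,-2)
river: ρ → (-2,1,2)
river: ρ → (2,3,-1)
ρ-cycle length = 6 (tail of 1 descent step not counted)

6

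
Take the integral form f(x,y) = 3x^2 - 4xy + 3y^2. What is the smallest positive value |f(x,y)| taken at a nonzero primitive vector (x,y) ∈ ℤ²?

translate: b→2 (≡-4 mod 6), so (3,-4,3)→(3,2,2)
flip: (3,2,2)→(2,-2,3)
translate: b→2 (≡-2 mod 4), so (2,-2,3)→(2,2,3)
reduced (well bottom): (2,2,3) with a≤c, −a<b≤a
well minimum = a = 2

2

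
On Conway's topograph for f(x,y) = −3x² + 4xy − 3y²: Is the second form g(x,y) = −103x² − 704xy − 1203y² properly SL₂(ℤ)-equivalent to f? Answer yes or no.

D₁ = -20, D₂ = -20
f is negative-definite; reduce −f:
−f: translate: b→2 (≡-4 mod 6), so (3,-4,3)→(3,2,2)
−f: flip: (3,2,2)→(2,-2,3)
−f: translate: b→2 (≡-2 mod 4), so (2,-2,3)→(2,2,3)
−f: reduced (well bottom): (2,2,3) with a≤c, −a<b≤a
flip sign back: reduced form of f is (-2,-2,-3)
g is negative-definite; reduce −g:
−g: translate: b→86 (≡704 mod 206), so (103,704,1203)→(103,86,18)
−g: flip: (103,86,18)→(18,-86,103)
−g: translate: b→-14 (≡-86 mod 36), so (18,-86,103)→(18,-14,3)
−g: flip: (18,-14,3)→(3,14,18)
−g: translate: b→2 (≡14 mod 6), so (3,14,18)→(3,2,2)
−g: flip: (3,2,2)→(2,-2,3)
−g: translate: b→2 (≡-2 mod 4), so (2,-2,3)→(2,2,3)
−g: reduced (well bottom): (2,2,3) with a≤c, −a<b≤a
flip sign back: reduced form of g is (-2,-2,-3)
reduced forms (-2, -2, -3) vs (-2, -2, -3) ⇒ equivalent

yes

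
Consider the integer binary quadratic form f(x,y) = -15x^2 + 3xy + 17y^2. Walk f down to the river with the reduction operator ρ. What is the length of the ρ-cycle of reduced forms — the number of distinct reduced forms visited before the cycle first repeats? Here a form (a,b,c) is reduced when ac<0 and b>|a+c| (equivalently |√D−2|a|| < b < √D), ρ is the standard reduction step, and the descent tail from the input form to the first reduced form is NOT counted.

D = 1029, ⌊√D⌋ = 32
river: ρ → (17,31,-1)
river: ρ → (-1,31,17)
river: ρ → (17,3,-15)
river: ρ → (-15,27,5)
river: ρ → (5,23,-25)
river: ρ → (-25,27,3)
river: ρ → (3,27,-25)
river: ρ → (-25,23,5)
river: ρ → (5,27,-15)
river: ρ → (-15,3,17)
ρ-cycle length = 10 (tail of 0 descent steps not counted)

10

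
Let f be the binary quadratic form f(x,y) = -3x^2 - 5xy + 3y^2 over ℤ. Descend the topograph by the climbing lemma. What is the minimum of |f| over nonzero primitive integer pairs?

descent: ρ → (3,5,-3)  [lands on river]
river: ρ → (-3,7,1)
river: ρ → (1,7,-3)
river: ρ → (-3,5,3)
river: ρ → (3,7,-1)
river: ρ → (-1,7,3)
closes: descent 1, river 6
min |a| on river = 1

1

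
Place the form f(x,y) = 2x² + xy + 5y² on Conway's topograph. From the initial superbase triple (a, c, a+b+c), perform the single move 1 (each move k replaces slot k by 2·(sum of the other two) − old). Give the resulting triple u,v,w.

start (2,5,8) = (f(1,0),f(0,1),f(1,1))
replace slot 1: 2·(5+8) − 2 = 24 → (24,5,8)

24,5,8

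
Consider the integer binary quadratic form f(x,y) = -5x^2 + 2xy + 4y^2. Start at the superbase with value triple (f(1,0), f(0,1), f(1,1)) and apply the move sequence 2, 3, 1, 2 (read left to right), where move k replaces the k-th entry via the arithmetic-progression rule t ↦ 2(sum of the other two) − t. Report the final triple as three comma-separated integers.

start (-5,4,1) = (f(1,0),f(0,1),f(1,1))
replace slot 2: 2·((-5)+1) − 4 = -12 → (-5,-12,1)
replace slot 3: 2·((-5)+(-12)) − 1 = -35 → (-5,-12,-35)
replace slot 1: 2·((-12)+(-35)) − (-5) = -89 → (-89,-12,-35)
replace slot 2: 2·((-89)+(-35)) − (-12) = -236 → (-89,-236,-35)

-89,-236,-35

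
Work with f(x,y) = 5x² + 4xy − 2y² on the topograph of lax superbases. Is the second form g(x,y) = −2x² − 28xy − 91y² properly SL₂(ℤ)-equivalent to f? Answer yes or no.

D₁ = 56, D₂ = 56
river cycle of f (length 4): (-2, 4, 5), (5, 6, -1), (-1, 6, 5), (5, 4, -2)
river cycle of g (length 4): (-2, 4, 5), (5, 6, -1), (-1, 6, 5), (5, 4, -2)
cycles coincide ⇒ equivalent

yes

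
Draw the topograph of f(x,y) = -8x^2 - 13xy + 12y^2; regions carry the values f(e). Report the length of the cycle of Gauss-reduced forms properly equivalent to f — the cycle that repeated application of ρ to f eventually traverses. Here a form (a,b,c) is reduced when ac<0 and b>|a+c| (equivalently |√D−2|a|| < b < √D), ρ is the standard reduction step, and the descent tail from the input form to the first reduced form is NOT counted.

D = 553, ⌊√D⌋ = 23
descent: ρ → (12,13,-8)  [lands on river]
river: ρ → (-8,19,6)
river: ρ → (6,17,-11)
river: ρ → (-11,5,12)
river: ρ → (12,19,-4)
river: ρ → (-4,21,7)
river: ρ → (7,21,-4)
river: ρ → (-4,19,12)
river: ρ → (12,5,-11)
river: ρ → (-11,17,6)
river: ρ → (6,19,-8)
river: ρ → (-8,13,12)
river: ρ → (12,11,-9)
river: ρ → (-9,7,14)
river: ρ → (14,21,-2)
river: ρ → (-2,23,3)
river: ρ → (3,19,-16)
river: ρ → (-16,13,6)
river: ρ → (6,23,-1)
river: ρ → (-1,23,6)
river: ρ → (6,13,-16)
river: ρ → (-16,19,3)
river: ρ → (3,23,-2)
river: ρ → (-2,21,14)
river: ρ → (14,7,-9)
river: ρ → (-9,11,12)
ρ-cycle length = 26 (tail of 1 descent step not counted)

26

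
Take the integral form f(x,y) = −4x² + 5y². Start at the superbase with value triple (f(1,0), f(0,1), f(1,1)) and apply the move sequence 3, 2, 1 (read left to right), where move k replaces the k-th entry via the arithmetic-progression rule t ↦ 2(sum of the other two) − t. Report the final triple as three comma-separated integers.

start (-4,5,1) = (f(1,0),f(0,1),f(1,1))
replace slot 3: 2·((-4)+5) − 1 = 1 → (-4,5,1)
replace slot 2: 2·((-4)+1) − 5 = -11 → (-4,-11,1)
replace slot 1: 2·((-11)+1) − (-4) = -16 → (-16,-11,1)

-16,-11,1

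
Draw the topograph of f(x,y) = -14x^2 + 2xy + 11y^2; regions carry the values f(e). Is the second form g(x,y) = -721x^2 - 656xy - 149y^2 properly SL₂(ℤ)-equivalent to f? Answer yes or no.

D₁ = 620, D₂ = 620
river cycle of f (length 4): (11, 20, -5), (-5, 20, 11), (11, 24, -1), (-1, 24, 11)
river cycle of g (length 4): (-5, 20, 11), (11, 24, -1), (-1, 24, 11), (11, 20, -5)
cycles coincide ⇒ equivalent

yes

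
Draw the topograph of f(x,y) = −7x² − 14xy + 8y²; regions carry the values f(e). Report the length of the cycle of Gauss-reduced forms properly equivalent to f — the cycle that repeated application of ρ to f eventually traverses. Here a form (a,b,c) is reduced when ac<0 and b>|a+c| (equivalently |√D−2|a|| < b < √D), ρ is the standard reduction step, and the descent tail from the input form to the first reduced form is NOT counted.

D = 420, ⌊√D⌋ = 20
descent: ρ → (8,14,-7)  [lands on river]
river: ρ → (-7,14,8)
river: ρ → (8,18,-3)
river: ρ → (-3,18,8)
ρ-cycle length = 4 (tail of 1 descent step not counted)

4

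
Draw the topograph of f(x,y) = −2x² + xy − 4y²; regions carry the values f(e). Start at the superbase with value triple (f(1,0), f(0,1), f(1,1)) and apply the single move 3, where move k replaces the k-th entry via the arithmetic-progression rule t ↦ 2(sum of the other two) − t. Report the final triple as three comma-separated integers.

start (-2,-4,-5) = (f(1,0),f(0,1),f(1,1))
replace slot 3: 2·((-2)+(-4)) − (-5) = -7 → (-2,-4,-7)

-2,-4,-7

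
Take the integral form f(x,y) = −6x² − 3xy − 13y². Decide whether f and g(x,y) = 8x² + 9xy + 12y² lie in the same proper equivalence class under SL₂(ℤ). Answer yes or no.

D₁ = -303, D₂ = -303
f is negative-definite; reduce −f:
−f: reduced (well bottom): (6,3,13) with a≤c, −a<b≤a
flip sign back: reduced form of f is (-6,-3,-13)
g: translate: b→-7 (≡9 mod 16), so (8,9,12)→(8,-7,11)
g: reduced (well bottom): (8,-7,11) with a≤c, −a<b≤a
reduced forms (-6, -3, -13) vs (8, -7, 11) ⇒ inequivalent

no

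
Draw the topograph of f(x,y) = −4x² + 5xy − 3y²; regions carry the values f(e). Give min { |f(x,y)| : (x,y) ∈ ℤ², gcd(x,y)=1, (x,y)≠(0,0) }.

translate: b→3 (≡-5 mod 8), so (4,-5,3)→(4,3,2)
flip: (4,3,2)→(2,-3,4)
translate: b→1 (≡-3 mod 4), so (2,-3,4)→(2,1,3)
reduced (well bottom): (2,1,3) with a≤c, −a<b≤a
well minimum |f| = |-2| = 2 (negative-definite)

2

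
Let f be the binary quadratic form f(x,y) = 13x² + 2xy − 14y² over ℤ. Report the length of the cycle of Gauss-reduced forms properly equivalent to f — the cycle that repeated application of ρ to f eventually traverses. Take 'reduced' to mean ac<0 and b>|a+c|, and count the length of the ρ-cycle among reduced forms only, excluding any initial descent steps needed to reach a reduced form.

D = 732, ⌊√D⌋ = 27
river: ρ → (-14,26,1)
river: ρ → (1,26,-14)
river: ρ → (-14,2,13)
river: ρ → (13,24,-3)
river: ρ → (-3,24,13)
river: ρ → (13,2,-14)
ρ-cycle length = 6 (tail of 0 descent steps not counted)

6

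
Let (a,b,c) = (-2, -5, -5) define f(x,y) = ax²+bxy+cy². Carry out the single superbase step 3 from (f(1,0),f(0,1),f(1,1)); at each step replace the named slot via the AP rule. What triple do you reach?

start (-2,-5,-12) = (f(1,0),f(0,1),f(1,1))
replace slot 3: 2·((-2)+(-5)) − (-12) = -2 → (-2,-5,-2)

-2,-5,-2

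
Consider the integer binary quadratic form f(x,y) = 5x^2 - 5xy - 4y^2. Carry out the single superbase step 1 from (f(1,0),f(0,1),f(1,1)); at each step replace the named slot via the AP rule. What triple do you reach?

start (5,-4,-4) = (f(1,0),f(0,1),f(1,1))
replace slot 1: 2·((-4)+(-4)) − 5 = -21 → (-21,-4,-4)

-21,-4,-4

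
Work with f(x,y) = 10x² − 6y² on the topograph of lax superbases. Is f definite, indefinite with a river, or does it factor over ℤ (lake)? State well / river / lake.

D = b²−4ac = 0² − 4·10·(-6) = 240
D > 0 non-square ⇒ indefinite ⇒ periodic river

river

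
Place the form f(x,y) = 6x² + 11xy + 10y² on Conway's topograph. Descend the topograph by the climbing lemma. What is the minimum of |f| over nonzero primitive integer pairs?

translate: b→-1 (≡11 mod 12), so (6,11,10)→(6,-1,5)
flip: (6,-1,5)→(5,1,6)
reduced (well bottom): (5,1,6) with a≤c, −a<b≤a
well minimum = a = 5

5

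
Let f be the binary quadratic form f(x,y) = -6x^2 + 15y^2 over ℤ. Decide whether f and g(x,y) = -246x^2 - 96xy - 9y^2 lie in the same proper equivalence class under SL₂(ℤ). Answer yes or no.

D₁ = 360, D₂ = 360
river cycle of f (length 6): (-6, 12, 9), (9, 6, -9), (-9, 12, 6), (6, 12, -9), (-9, 6, 9), (9, 12, -6)
river cycle of g (length 6): (-9, 6, 9), (9, 12, -6), (-6, 12, 9), (9, 6, -9), (-9, 12, 6), (6, 12, -9)
cycles coincide ⇒ equivalent

yes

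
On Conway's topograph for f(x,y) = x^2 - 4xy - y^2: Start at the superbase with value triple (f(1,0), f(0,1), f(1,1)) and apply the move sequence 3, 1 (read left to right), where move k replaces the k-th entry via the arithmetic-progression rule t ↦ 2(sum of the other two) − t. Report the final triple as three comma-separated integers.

start (1,-1,-4) = (f(1,0),f(0,1),f(1,1))
replace slot 3: 2·(1+(-1)) − (-4) = 4 → (1,-1,4)
replace slot 1: 2·((-1)+4) − 1 = 5 → (5,-1,4)

5,-1,4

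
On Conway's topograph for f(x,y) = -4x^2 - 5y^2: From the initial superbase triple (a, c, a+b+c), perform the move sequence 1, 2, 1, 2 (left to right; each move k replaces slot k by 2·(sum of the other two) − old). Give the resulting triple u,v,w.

start (-4,-5,-9) = (f(1,0),f(0,1),f(1,1))
replace slot 1: 2·((-5)+(-9)) − (-4) = -24 → (-24,-5,-9)
replace slot 2: 2·((-24)+(-9)) − (-5) = -61 → (-24,-61,-9)
replace slot 1: 2·((-61)+(-9)) − (-24) = -116 → (-116,-61,-9)
replace slot 2: 2·((-116)+(-9)) − (-61) = -189 → (-116,-189,-9)

-116,-189,-9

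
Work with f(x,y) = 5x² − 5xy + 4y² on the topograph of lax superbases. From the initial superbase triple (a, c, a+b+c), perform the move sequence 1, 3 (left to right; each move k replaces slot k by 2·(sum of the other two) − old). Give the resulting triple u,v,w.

start (5,4,4) = (f(1,0),f(0,1),f(1,1))
replace slot 1: 2·(4+4) − 5 = 11 → (11,4,4)
replace slot 3: 2·(11+4) − 4 = 26 → (11,4,26)

11,4,26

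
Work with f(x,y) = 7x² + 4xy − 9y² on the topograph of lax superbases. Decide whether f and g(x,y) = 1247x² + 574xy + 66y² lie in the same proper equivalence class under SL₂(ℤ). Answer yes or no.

D₁ = 268, D₂ = 268
river cycle of f (length 10): (-9, 14, 2), (2, 14, -9), (-9, 4, 7), (7, 10, -6), (-6, 14, 3), (3, 16, -1), (-1, 16, 3), (3, 14, -6), (-6, 10, 7), (7, 4, -9)
river cycle of g (length 10): (7, 4, -9), (-9, 14, 2), (2, 14, -9), (-9, 4, 7), (7, 10, -6), (-6, 14, 3), (3, 16, -1), (-1, 16, 3), (3, 14, -6), (-6, 10, 7)
cycles coincide ⇒ equivalent

yes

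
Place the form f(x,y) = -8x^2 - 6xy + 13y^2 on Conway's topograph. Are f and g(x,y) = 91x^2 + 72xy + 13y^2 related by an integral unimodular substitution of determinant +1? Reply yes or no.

D₁ = 452, D₂ = 452
river cycle of f (length 18): (13, 6, -8), (-8, 10, 11), (11, 12, -7), (-7, 16, 7), (7, 12, -11), (-11, 10, 8), (8, 6, -13), (-13, 20, 1), (1, 20, -13), (-13, 6, 8), … (8 more)
river cycle of g (length 18): (13, 6, -8), (-8, 10, 11), (11, 12, -7), (-7, 16, 7), (7, 12, -11), (-11, 10, 8), (8, 6, -13), (-13, 20, 1), (1, 20, -13), (-13, 6, 8), … (8 more)
cycles coincide ⇒ equivalent

yes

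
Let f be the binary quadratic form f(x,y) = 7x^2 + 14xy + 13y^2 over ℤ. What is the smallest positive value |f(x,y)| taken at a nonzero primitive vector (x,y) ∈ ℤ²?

translate: b→0 (≡14 mod 14), so (7,14,13)→(7,0,6)
flip: (7,0,6)→(6,0,7)
reduced (well bottom): (6,0,7) with a≤c, −a<b≤a
well minimum = a = 6

6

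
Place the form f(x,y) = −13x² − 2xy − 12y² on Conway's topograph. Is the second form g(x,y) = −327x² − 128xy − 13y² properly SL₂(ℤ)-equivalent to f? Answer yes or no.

D₁ = -620, D₂ = -620
f is negative-definite; reduce −f:
−f: flip: (13,2,12)→(12,-2,13)
−f: reduced (well bottom): (12,-2,13) with a≤c, −a<b≤a
flip sign back: reduced form of f is (-12,2,-13)
g is negative-definite; reduce −g:
−g: flip: (327,128,13)→(13,-128,327)
−g: translate: b→2 (≡-128 mod 26), so (13,-128,327)→(13,2,12)
−g: flip: (13,2,12)→(12,-2,13)
−g: reduced (well bottom): (12,-2,13) with a≤c, −a<b≤a
flip sign back: reduced form of g is (-12,2,-13)
reduced forms (-12, 2, -13) vs (-12, 2, -13) ⇒ equivalent

yes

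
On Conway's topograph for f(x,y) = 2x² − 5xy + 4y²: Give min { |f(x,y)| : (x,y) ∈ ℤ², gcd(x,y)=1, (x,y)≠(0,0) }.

translate: b→-1 (≡-5 mod 4), so (2,-5,4)→(2,-1,1)
flip: (2,-1,1)→(1,1,2)
reduced (well bottom): (1,1,2) with a≤c, −a<b≤a
well minimum = a = 1

1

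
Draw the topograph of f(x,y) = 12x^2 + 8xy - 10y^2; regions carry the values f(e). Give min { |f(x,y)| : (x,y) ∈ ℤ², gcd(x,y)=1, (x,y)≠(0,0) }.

river: ρ → (-10,12,10)
river: ρ → (10,8,-12)
river: ρ → (-12,16,6)
river: ρ → (6,20,-6)
river: ρ → (-6,16,12)
river: ρ → (12,8,-10)
closes: descent 0, river 6
min |a| on river = 6

6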